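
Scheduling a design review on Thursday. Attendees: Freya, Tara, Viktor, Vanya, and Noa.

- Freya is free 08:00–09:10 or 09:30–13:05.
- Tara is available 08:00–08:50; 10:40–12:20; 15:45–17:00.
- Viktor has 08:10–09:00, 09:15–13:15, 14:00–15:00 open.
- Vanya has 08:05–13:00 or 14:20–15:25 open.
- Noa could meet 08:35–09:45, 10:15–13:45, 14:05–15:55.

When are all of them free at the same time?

08:35-08:50, 10:40-12:20

Freya ∩ Tara: 08:00-08:50, 10:40-12:20.
Freya ∩ Tara ∩ Viktor: 08:10-08:50, 10:40-12:20.
Freya ∩ Tara ∩ Viktor ∩ Vanya: 08:10-08:50, 10:40-12:20.
Freya ∩ Tara ∩ Viktor ∩ Vanya ∩ Noa: 08:35-08:50, 10:40-12:20.
Those are the intersection windows.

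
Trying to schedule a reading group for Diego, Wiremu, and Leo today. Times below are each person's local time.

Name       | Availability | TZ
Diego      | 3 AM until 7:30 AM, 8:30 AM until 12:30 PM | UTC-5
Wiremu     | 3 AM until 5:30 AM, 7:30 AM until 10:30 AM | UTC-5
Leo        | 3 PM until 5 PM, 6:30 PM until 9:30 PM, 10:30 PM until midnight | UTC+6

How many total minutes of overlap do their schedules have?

Diego in UTC: 08:00-12:30, 13:30-17:30 (add 5h to convert from UTC-5).
Wiremu in UTC: 08:00-10:30, 12:30-15:30 (add 5h to convert from UTC-5).
Leo in UTC: 09:00-11:00, 12:30-15:30, 16:30-18:00 (subtract 6h to convert from UTC+6).
Diego ∩ Wiremu: 08:00-10:30, 13:30-15:30.
Diego ∩ Wiremu ∩ Leo: 09:00-10:30, 13:30-15:30.
Those are the intersection windows.
Summing the common windows: 90 + 120 = 210 minutes.

210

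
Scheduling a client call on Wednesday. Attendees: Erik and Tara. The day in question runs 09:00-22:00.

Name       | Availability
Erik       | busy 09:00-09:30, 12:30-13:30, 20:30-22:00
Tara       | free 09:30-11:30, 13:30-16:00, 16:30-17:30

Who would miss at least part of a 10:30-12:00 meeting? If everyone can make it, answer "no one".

Tara

Erik free: 09:30-12:30, 13:30-20:30 (invert busy blocks within the working day).
Tara free: 09:30-11:30, 13:30-16:00, 16:30-17:30.
Erik: free for 10:30-12:00. Tara: not fully free for 10:30-12:00.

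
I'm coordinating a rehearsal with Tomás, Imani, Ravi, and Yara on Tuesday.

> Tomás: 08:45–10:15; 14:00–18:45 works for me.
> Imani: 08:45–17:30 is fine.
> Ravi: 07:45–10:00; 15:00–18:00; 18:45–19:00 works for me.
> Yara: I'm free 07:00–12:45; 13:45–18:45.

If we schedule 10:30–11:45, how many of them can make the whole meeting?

2

Imani and Yara can make the full 10:30-11:45 slot — that's 2.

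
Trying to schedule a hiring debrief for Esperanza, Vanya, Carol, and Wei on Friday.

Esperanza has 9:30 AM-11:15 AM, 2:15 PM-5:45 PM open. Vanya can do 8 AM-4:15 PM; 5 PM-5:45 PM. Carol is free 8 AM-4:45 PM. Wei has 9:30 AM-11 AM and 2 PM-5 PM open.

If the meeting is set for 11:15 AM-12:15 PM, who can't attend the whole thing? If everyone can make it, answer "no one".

Esperanza, Wei

Esperanza: not fully free for 11:15-12:15. Vanya: free for 11:15-12:15. Carol: free for 11:15-12:15. Wei: not fully free for 11:15-12:15.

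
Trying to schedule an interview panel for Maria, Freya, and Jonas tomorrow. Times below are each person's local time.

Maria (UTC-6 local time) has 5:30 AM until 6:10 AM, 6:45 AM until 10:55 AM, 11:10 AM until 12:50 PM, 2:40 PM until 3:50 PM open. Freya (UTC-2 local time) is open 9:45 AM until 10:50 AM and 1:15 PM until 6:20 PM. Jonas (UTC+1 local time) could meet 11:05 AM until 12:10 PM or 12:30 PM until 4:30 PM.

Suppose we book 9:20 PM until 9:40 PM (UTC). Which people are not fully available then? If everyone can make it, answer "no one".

Maria in UTC: 11:30-12:10, 12:45-16:55, 17:10-18:50, 20:40-21:50 (add 6h to convert from UTC-6).
Freya in UTC: 11:45-12:50, 15:15-20:20 (add 2h to convert from UTC-2).
Jonas in UTC: 10:05-11:10, 11:30-15:30 (subtract 1h to convert from UTC+1).
Maria: free for 21:20-21:40. Freya: not fully free for 21:20-21:40. Jonas: not fully free for 21:20-21:40.

Freya, Jonas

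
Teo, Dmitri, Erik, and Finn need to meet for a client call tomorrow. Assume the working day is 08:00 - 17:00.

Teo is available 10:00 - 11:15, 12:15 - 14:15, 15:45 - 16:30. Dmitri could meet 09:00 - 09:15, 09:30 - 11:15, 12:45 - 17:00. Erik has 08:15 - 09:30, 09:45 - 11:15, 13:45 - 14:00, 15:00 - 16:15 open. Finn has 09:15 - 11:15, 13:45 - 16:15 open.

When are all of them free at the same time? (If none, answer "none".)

Teo ∩ Dmitri: 10:00-11:15, 12:45-14:15, 15:45-16:30.
Teo ∩ Dmitri ∩ Erik: 10:00-11:15, 13:45-14:00, 15:45-16:15.
Teo ∩ Dmitri ∩ Erik ∩ Finn: 10:00-11:15, 13:45-14:00, 15:45-16:15.

10:00-11:15, 13:45-14:00, 15:45-16:15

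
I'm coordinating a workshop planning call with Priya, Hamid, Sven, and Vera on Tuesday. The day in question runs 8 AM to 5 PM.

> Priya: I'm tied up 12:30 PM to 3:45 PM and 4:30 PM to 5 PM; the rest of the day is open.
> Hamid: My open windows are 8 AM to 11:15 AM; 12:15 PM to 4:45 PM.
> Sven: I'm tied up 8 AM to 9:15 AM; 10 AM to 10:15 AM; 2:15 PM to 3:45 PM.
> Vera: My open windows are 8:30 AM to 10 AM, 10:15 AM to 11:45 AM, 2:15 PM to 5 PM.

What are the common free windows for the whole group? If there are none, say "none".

09:15-10:00, 10:15-11:15, 15:45-16:30

Priya free: 08:00-12:30, 15:45-16:30 (invert busy blocks within the working day).
Hamid free: 08:00-11:15, 12:15-16:45.
Sven free: 09:15-10:00, 10:15-14:15, 15:45-17:00 (invert busy blocks within the working day).
Vera free: 08:30-10:00, 10:15-11:45, 14:15-17:00.
Priya ∩ Hamid: 08:00-11:15, 12:15-12:30, 15:45-16:30.
Priya ∩ Hamid ∩ Sven: 09:15-10:00, 10:15-11:15, 12:15-12:30, 15:45-16:30.
Priya ∩ Hamid ∩ Sven ∩ Vera: 09:15-10:00, 10:15-11:15, 15:45-16:30.
So the common availability across everyone is 09:15-10:00, 10:15-11:15, 15:45-16:30.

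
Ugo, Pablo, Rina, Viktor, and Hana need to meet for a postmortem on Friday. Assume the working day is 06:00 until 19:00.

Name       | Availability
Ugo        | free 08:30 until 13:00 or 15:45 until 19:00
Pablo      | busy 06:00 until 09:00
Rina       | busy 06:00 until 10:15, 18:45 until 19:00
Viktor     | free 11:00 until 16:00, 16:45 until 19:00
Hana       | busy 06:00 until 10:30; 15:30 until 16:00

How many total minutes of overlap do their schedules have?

240

Ugo free: 08:30-13:00, 15:45-19:00.
Pablo free: 09:00-19:00 (invert busy blocks within the working day).
Rina free: 10:15-18:45 (invert busy blocks within the working day).
Viktor free: 11:00-16:00, 16:45-19:00.
Hana free: 10:30-15:30, 16:00-19:00 (invert busy blocks within the working day).
Ugo ∩ Pablo: 09:00-13:00, 15:45-19:00.
Ugo ∩ Pablo ∩ Rina: 10:15-13:00, 15:45-18:45.
Ugo ∩ Pablo ∩ Rina ∩ Viktor: 11:00-13:00, 15:45-16:00, 16:45-18:45.
Ugo ∩ Pablo ∩ Rina ∩ Viktor ∩ Hana: 11:00-13:00, 16:45-18:45.
Summing the common windows: 120 + 120 = 240 minutes.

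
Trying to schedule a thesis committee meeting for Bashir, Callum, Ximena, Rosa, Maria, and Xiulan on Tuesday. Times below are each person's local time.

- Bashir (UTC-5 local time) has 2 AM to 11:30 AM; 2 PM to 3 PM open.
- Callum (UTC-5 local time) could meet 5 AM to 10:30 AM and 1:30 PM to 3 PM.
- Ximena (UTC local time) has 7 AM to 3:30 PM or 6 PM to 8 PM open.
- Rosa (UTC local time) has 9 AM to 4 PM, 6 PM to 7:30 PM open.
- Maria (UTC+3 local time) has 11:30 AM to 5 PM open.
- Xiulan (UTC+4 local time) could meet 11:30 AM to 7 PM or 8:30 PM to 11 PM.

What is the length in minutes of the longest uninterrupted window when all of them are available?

240

Bashir in UTC: 07:00-16:30, 19:00-20:00 (add 5h to convert from UTC-5).
Callum in UTC: 10:00-15:30, 18:30-20:00 (add 5h to convert from UTC-5).
Ximena in UTC: 07:00-15:30, 18:00-20:00.
Rosa in UTC: 09:00-16:00, 18:00-19:30.
Maria in UTC: 08:30-14:00 (subtract 3h to convert from UTC+3).
Xiulan in UTC: 07:30-15:00, 16:30-19:00 (subtract 4h to convert from UTC+4).
Bashir ∩ Callum: 10:00-15:30, 19:00-20:00.
Bashir ∩ Callum ∩ Ximena: 10:00-15:30, 19:00-20:00.
Bashir ∩ Callum ∩ Ximena ∩ Rosa: 10:00-15:30, 19:00-19:30.
Bashir ∩ Callum ∩ Ximena ∩ Rosa ∩ Maria: 10:00-14:00.
Bashir ∩ Callum ∩ Ximena ∩ Rosa ∩ Maria ∩ Xiulan: 10:00-14:00.
Those are the intersection windows.
The longest is 10:00-14:00 at 240 minutes.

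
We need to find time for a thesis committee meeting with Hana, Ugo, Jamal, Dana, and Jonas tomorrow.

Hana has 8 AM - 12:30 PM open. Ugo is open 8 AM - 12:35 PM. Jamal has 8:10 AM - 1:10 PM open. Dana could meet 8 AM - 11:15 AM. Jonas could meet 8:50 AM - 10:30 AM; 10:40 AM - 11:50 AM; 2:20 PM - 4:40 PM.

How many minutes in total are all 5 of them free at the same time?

135

Hana ∩ Ugo: 08:00-12:30.
Hana ∩ Ugo ∩ Jamal: 08:10-12:30.
Hana ∩ Ugo ∩ Jamal ∩ Dana: 08:10-11:15.
Hana ∩ Ugo ∩ Jamal ∩ Dana ∩ Jonas: 08:50-10:30, 10:40-11:15.
Summing the common windows: 100 + 35 = 135 minutes.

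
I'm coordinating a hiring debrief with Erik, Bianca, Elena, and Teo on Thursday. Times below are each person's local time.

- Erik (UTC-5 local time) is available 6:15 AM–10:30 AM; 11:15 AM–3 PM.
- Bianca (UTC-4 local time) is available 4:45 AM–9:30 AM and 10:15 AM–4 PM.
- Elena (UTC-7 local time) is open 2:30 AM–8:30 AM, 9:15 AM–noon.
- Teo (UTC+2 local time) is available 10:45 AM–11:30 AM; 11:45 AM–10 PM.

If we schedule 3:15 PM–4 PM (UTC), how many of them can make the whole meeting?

Erik in UTC: 11:15-15:30, 16:15-20:00 (add 5h to convert from UTC-5).
Bianca in UTC: 08:45-13:30, 14:15-20:00 (add 4h to convert from UTC-4).
Elena in UTC: 09:30-15:30, 16:15-19:00 (add 7h to convert from UTC-7).
Teo in UTC: 08:45-09:30, 09:45-20:00 (subtract 2h to convert from UTC+2).
Bianca and Teo can make the full 15:15-16:00 slot — that's 2.

2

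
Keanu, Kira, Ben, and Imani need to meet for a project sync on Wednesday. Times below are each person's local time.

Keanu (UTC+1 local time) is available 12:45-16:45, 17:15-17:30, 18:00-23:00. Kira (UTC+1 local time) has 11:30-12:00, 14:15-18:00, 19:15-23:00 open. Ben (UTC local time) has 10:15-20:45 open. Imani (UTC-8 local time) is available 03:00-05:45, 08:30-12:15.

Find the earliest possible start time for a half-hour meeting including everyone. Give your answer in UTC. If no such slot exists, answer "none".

13:15

Keanu in UTC: 11:45-15:45, 16:15-16:30, 17:00-22:00 (subtract 1h to convert from UTC+1).
Kira in UTC: 10:30-11:00, 13:15-17:00, 18:15-22:00 (subtract 1h to convert from UTC+1).
Ben in UTC: 10:15-20:45.
Imani in UTC: 11:00-13:45, 16:30-20:15 (add 8h to convert from UTC-8).
Keanu ∩ Kira: 13:15-15:45, 16:15-16:30, 18:15-22:00.
Keanu ∩ Kira ∩ Ben: 13:15-15:45, 16:15-16:30, 18:15-20:45.
Keanu ∩ Kira ∩ Ben ∩ Imani: 13:15-13:45, 18:15-20:15.
The first common window of at least 30 minutes is 13:15-13:45, so the earliest start is 13:15.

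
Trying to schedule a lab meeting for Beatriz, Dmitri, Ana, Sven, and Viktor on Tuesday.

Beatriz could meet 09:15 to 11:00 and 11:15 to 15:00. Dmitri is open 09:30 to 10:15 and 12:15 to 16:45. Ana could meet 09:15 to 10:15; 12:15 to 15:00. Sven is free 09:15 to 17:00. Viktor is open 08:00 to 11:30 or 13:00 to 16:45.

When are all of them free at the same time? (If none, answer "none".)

09:30-10:15, 13:00-15:00

Beatriz ∩ Dmitri: 09:30-10:15, 12:15-15:00.
Beatriz ∩ Dmitri ∩ Ana: 09:30-10:15, 12:15-15:00.
Beatriz ∩ Dmitri ∩ Ana ∩ Sven: 09:30-10:15, 12:15-15:00.
Beatriz ∩ Dmitri ∩ Ana ∩ Sven ∩ Viktor: 09:30-10:15, 13:00-15:00.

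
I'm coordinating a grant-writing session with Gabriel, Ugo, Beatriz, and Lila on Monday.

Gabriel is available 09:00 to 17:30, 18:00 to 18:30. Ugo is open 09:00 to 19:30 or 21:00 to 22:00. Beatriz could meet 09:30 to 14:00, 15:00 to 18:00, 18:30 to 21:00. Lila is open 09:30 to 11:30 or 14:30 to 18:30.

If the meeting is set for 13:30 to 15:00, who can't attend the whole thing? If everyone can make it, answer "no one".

Beatriz, Lila

Gabriel: free for 13:30-15:00. Ugo: free for 13:30-15:00. Beatriz: not fully free for 13:30-15:00. Lila: not fully free for 13:30-15:00.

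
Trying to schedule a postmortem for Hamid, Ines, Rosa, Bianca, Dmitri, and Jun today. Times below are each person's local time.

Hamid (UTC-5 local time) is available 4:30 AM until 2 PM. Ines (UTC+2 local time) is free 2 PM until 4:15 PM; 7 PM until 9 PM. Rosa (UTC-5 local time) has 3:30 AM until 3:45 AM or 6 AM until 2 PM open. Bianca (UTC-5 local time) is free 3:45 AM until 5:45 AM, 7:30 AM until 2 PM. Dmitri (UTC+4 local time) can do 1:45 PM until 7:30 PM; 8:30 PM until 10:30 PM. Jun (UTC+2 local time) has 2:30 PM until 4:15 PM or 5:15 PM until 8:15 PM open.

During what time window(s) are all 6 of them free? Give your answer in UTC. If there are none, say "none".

12:30-14:15, 17:00-18:15

Hamid in UTC: 09:30-19:00 (add 5h to convert from UTC-5).
Ines in UTC: 12:00-14:15, 17:00-19:00 (subtract 2h to convert from UTC+2).
Rosa in UTC: 08:30-08:45, 11:00-19:00 (add 5h to convert from UTC-5).
Bianca in UTC: 08:45-10:45, 12:30-19:00 (add 5h to convert from UTC-5).
Dmitri in UTC: 09:45-15:30, 16:30-18:30 (subtract 4h to convert from UTC+4).
Jun in UTC: 12:30-14:15, 15:15-18:15 (subtract 2h to convert from UTC+2).
Hamid ∩ Ines: 12:00-14:15, 17:00-19:00.
Hamid ∩ Ines ∩ Rosa: 12:00-14:15, 17:00-19:00.
Hamid ∩ Ines ∩ Rosa ∩ Bianca: 12:30-14:15, 17:00-19:00.
Hamid ∩ Ines ∩ Rosa ∩ Bianca ∩ Dmitri: 12:30-14:15, 17:00-18:30.
Hamid ∩ Ines ∩ Rosa ∩ Bianca ∩ Dmitri ∩ Jun: 12:30-14:15, 17:00-18:15.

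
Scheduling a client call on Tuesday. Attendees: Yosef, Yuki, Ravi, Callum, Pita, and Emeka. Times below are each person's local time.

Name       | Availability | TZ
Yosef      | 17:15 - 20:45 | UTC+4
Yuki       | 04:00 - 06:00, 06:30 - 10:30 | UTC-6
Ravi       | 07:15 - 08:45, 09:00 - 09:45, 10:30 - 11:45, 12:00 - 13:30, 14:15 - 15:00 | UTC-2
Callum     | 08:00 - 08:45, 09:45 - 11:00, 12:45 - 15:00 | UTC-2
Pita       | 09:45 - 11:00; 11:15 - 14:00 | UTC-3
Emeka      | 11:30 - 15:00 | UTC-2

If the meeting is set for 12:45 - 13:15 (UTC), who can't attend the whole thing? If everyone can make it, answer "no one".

Yosef in UTC: 13:15-16:45 (subtract 4h to convert from UTC+4).
Yuki in UTC: 10:00-12:00, 12:30-16:30 (add 6h to convert from UTC-6).
Ravi in UTC: 09:15-10:45, 11:00-11:45, 12:30-13:45, 14:00-15:30, 16:15-17:00 (add 2h to convert from UTC-2).
Callum in UTC: 10:00-10:45, 11:45-13:00, 14:45-17:00 (add 2h to convert from UTC-2).
Pita in UTC: 12:45-14:00, 14:15-17:00 (add 3h to convert from UTC-3).
Emeka in UTC: 13:30-17:00 (add 2h to convert from UTC-2).
Yosef: not fully free for 12:45-13:15. Yuki: free for 12:45-13:15. Ravi: free for 12:45-13:15. Callum: not fully free for 12:45-13:15. Pita: free for 12:45-13:15. Emeka: not fully free for 12:45-13:15.

Callum, Emeka, Yosef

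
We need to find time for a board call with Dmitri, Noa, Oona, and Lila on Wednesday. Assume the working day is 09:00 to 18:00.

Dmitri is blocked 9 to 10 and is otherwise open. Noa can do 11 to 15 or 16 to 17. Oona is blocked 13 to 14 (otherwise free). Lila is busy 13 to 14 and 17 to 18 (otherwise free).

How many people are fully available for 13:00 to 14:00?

Dmitri free: 10:00-18:00 (invert busy blocks within the working day).
Noa free: 11:00-15:00, 16:00-17:00.
Oona free: 09:00-13:00, 14:00-18:00 (invert busy blocks within the working day).
Lila free: 09:00-13:00, 14:00-17:00 (invert busy blocks within the working day).
Dmitri and Noa can make the full 13:00-14:00 slot — that's 2.

2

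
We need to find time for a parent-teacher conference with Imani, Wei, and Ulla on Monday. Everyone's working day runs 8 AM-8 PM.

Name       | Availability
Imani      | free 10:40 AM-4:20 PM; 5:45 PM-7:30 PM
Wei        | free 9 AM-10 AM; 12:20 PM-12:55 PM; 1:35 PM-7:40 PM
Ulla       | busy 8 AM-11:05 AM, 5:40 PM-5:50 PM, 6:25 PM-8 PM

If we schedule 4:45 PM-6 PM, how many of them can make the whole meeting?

1

Imani free: 10:40-16:20, 17:45-19:30.
Wei free: 09:00-10:00, 12:20-12:55, 13:35-19:40.
Ulla free: 11:05-17:40, 17:50-18:25 (invert busy blocks within the working day).
Wei can make the full 16:45-18:00 slot — that's 1.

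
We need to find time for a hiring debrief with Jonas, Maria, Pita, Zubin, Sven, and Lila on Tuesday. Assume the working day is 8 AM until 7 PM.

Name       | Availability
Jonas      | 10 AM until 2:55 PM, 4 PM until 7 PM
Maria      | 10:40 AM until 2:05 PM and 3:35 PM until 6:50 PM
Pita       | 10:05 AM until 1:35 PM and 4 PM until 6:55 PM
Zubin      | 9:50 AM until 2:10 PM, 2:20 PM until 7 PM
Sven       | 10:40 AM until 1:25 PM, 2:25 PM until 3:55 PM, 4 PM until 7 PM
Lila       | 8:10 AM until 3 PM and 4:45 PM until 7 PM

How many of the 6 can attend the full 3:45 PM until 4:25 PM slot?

Maria and Zubin can make the full 15:45-16:25 slot — that's 2.

2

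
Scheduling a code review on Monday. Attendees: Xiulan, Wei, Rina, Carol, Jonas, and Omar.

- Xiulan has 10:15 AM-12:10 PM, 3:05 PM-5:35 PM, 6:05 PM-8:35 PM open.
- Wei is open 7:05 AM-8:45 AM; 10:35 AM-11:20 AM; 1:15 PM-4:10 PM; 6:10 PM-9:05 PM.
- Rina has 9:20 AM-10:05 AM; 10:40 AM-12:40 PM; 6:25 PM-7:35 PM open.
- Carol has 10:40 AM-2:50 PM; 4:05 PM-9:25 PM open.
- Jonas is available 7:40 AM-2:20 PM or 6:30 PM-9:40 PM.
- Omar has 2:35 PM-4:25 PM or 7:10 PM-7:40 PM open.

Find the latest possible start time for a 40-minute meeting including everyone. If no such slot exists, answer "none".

none

Xiulan ∩ Wei: 10:35-11:20, 15:05-16:10, 18:10-20:35.
Xiulan ∩ Wei ∩ Rina: 10:40-11:20, 18:25-19:35.
Xiulan ∩ Wei ∩ Rina ∩ Carol: 10:40-11:20, 18:25-19:35.
Xiulan ∩ Wei ∩ Rina ∩ Carol ∩ Jonas: 10:40-11:20, 18:30-19:35.
Xiulan ∩ Wei ∩ Rina ∩ Carol ∩ Jonas ∩ Omar: 19:10-19:35.
So the common availability across everyone is 19:10-19:35.
No common window is at least 40 minutes long.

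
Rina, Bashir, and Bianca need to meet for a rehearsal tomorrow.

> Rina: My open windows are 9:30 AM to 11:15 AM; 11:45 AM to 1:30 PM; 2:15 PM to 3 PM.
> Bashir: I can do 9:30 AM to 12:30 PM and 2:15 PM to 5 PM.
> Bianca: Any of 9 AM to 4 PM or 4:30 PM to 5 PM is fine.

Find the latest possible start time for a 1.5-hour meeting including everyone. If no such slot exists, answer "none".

09:45

Rina ∩ Bashir: 09:30-11:15, 11:45-12:30, 14:15-15:00.
Rina ∩ Bashir ∩ Bianca: 09:30-11:15, 11:45-12:30, 14:15-15:00.
The last common window of at least 90 minutes is 09:30-11:15; a 90-minute meeting can start as late as 09:45 and still end by 11:15.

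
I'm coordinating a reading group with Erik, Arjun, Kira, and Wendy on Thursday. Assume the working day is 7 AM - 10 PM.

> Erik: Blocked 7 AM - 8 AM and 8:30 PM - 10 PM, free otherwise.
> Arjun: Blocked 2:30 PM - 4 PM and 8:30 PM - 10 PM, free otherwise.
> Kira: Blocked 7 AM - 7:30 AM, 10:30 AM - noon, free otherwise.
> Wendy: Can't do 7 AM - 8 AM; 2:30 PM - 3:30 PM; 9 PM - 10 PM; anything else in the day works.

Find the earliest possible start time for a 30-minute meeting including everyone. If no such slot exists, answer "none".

08:00

Erik free: 08:00-20:30 (invert busy blocks within the working day).
Arjun free: 07:00-14:30, 16:00-20:30 (invert busy blocks within the working day).
Kira free: 07:30-10:30, 12:00-22:00 (invert busy blocks within the working day).
Wendy free: 08:00-14:30, 15:30-21:00 (invert busy blocks within the working day).
Erik ∩ Arjun: 08:00-14:30, 16:00-20:30.
Erik ∩ Arjun ∩ Kira: 08:00-10:30, 12:00-14:30, 16:00-20:30.
Erik ∩ Arjun ∩ Kira ∩ Wendy: 08:00-10:30, 12:00-14:30, 16:00-20:30.
The first common window of at least 30 minutes is 08:00-10:30, so the earliest start is 08:00.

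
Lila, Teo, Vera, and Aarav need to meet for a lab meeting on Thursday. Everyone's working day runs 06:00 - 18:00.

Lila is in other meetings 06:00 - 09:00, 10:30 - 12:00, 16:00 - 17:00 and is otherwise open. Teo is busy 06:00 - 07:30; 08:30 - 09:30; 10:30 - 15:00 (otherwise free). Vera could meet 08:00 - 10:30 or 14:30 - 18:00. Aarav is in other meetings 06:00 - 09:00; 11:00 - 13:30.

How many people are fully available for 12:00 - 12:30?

1

Lila free: 09:00-10:30, 12:00-16:00, 17:00-18:00 (invert busy blocks within the working day).
Teo free: 07:30-08:30, 09:30-10:30, 15:00-18:00 (invert busy blocks within the working day).
Vera free: 08:00-10:30, 14:30-18:00.
Aarav free: 09:00-11:00, 13:30-18:00 (invert busy blocks within the working day).
Lila can make the full 12:00-12:30 slot — that's 1.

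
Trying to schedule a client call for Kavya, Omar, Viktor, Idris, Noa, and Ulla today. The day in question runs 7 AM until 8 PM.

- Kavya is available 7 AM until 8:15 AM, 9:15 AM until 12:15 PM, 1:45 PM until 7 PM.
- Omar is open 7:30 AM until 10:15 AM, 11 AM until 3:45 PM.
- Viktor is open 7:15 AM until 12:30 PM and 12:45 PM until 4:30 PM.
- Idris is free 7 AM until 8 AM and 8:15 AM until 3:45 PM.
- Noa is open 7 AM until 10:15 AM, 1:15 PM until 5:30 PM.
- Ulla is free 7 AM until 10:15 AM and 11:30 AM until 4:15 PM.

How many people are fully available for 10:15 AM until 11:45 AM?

3

Kavya, Viktor, and Idris can make the full 10:15-11:45 slot — that's 3.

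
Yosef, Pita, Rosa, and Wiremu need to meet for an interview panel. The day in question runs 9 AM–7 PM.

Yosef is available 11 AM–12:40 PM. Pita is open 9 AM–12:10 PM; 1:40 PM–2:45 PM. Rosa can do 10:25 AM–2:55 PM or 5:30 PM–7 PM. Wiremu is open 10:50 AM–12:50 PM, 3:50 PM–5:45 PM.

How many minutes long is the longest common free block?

Yosef ∩ Pita: 11:00-12:10.
Yosef ∩ Pita ∩ Rosa: 11:00-12:10.
Yosef ∩ Pita ∩ Rosa ∩ Wiremu: 11:00-12:10.
Those are the intersection windows.
The longest is 11:00-12:10 at 70 minutes.

70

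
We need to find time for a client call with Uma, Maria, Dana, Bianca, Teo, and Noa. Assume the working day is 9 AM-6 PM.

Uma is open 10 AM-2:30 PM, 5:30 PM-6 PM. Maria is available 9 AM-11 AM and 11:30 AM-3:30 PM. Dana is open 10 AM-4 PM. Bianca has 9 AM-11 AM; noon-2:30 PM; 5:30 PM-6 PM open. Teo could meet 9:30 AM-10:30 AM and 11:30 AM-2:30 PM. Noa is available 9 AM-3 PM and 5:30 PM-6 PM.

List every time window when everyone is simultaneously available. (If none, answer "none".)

10:00-10:30, 12:00-14:30

Uma ∩ Maria: 10:00-11:00, 11:30-14:30.
Uma ∩ Maria ∩ Dana: 10:00-11:00, 11:30-14:30.
Uma ∩ Maria ∩ Dana ∩ Bianca: 10:00-11:00, 12:00-14:30.
Uma ∩ Maria ∩ Dana ∩ Bianca ∩ Teo: 10:00-10:30, 12:00-14:30.
Uma ∩ Maria ∩ Dana ∩ Bianca ∩ Teo ∩ Noa: 10:00-10:30, 12:00-14:30.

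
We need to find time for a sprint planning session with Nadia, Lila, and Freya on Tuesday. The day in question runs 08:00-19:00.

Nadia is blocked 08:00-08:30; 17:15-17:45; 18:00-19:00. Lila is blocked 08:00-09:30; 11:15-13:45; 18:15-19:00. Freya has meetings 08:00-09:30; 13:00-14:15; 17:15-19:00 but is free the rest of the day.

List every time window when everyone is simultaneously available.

Nadia free: 08:30-17:15, 17:45-18:00 (invert busy blocks within the working day).
Lila free: 09:30-11:15, 13:45-18:15 (invert busy blocks within the working day).
Freya free: 09:30-13:00, 14:15-17:15 (invert busy blocks within the working day).
Nadia ∩ Lila: 09:30-11:15, 13:45-17:15, 17:45-18:00.
Nadia ∩ Lila ∩ Freya: 09:30-11:15, 14:15-17:15.

09:30-11:15, 14:15-17:15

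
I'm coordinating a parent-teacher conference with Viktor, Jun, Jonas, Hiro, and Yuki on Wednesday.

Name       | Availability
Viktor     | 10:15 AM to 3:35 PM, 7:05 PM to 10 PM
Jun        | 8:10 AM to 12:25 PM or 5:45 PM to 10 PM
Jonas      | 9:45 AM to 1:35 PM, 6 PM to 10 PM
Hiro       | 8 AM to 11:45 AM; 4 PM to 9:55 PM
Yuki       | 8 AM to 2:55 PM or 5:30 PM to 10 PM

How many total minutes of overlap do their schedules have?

260

Viktor ∩ Jun: 10:15-12:25, 19:05-22:00.
Viktor ∩ Jun ∩ Jonas: 10:15-12:25, 19:05-22:00.
Viktor ∩ Jun ∩ Jonas ∩ Hiro: 10:15-11:45, 19:05-21:55.
Viktor ∩ Jun ∩ Jonas ∩ Hiro ∩ Yuki: 10:15-11:45, 19:05-21:55.
Summing the common windows: 90 + 170 = 260 minutes.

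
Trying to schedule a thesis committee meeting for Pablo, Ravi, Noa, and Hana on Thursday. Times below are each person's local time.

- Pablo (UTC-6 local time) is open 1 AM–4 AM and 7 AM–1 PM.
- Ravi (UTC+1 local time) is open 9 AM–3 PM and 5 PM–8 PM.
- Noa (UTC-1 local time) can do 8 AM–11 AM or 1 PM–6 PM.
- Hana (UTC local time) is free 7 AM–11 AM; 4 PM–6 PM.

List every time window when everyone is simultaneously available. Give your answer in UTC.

Pablo in UTC: 07:00-10:00, 13:00-19:00 (add 6h to convert from UTC-6).
Ravi in UTC: 08:00-14:00, 16:00-19:00 (subtract 1h to convert from UTC+1).
Noa in UTC: 09:00-12:00, 14:00-19:00 (add 1h to convert from UTC-1).
Hana in UTC: 07:00-11:00, 16:00-18:00.
Pablo ∩ Ravi: 08:00-10:00, 13:00-14:00, 16:00-19:00.
Pablo ∩ Ravi ∩ Noa: 09:00-10:00, 16:00-19:00.
Pablo ∩ Ravi ∩ Noa ∩ Hana: 09:00-10:00, 16:00-18:00.

09:00-10:00, 16:00-18:00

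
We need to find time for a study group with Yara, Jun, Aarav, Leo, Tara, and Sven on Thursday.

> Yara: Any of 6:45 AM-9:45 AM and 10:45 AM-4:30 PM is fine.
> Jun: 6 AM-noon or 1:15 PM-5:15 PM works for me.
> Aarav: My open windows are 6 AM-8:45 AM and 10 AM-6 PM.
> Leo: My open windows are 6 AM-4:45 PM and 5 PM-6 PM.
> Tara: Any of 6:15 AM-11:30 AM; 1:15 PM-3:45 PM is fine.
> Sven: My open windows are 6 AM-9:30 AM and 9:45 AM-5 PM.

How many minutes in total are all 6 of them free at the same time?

315

Yara ∩ Jun: 06:45-09:45, 10:45-12:00, 13:15-16:30.
Yara ∩ Jun ∩ Aarav: 06:45-08:45, 10:45-12:00, 13:15-16:30.
Yara ∩ Jun ∩ Aarav ∩ Leo: 06:45-08:45, 10:45-12:00, 13:15-16:30.
Yara ∩ Jun ∩ Aarav ∩ Leo ∩ Tara: 06:45-08:45, 10:45-11:30, 13:15-15:45.
Yara ∩ Jun ∩ Aarav ∩ Leo ∩ Tara ∩ Sven: 06:45-08:45, 10:45-11:30, 13:15-15:45.
Summing the common windows: 120 + 45 + 150 = 315 minutes.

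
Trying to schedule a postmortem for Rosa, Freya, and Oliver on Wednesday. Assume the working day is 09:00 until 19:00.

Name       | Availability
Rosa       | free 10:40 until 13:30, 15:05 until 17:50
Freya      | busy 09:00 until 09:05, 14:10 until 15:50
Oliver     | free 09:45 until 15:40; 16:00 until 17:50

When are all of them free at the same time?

10:40-13:30, 16:00-17:50

Rosa free: 10:40-13:30, 15:05-17:50.
Freya free: 09:05-14:10, 15:50-19:00 (invert busy blocks within the working day).
Oliver free: 09:45-15:40, 16:00-17:50.
Rosa ∩ Freya: 10:40-13:30, 15:50-17:50.
Rosa ∩ Freya ∩ Oliver: 10:40-13:30, 16:00-17:50.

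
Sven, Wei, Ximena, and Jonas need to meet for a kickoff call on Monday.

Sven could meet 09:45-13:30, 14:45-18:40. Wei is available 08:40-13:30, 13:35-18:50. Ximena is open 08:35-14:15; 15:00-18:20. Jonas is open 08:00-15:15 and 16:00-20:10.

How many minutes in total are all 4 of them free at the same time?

380

Sven ∩ Wei: 09:45-13:30, 14:45-18:40.
Sven ∩ Wei ∩ Ximena: 09:45-13:30, 15:00-18:20.
Sven ∩ Wei ∩ Ximena ∩ Jonas: 09:45-13:30, 15:00-15:15, 16:00-18:20.
Summing the common windows: 225 + 15 + 140 = 380 minutes.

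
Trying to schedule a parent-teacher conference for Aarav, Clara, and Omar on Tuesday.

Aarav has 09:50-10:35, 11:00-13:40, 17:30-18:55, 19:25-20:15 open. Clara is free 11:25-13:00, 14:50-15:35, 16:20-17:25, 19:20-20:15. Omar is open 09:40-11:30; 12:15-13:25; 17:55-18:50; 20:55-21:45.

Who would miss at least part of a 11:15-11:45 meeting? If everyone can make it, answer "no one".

Aarav: free for 11:15-11:45. Clara: not fully free for 11:15-11:45. Omar: not fully free for 11:15-11:45.

Clara, Omar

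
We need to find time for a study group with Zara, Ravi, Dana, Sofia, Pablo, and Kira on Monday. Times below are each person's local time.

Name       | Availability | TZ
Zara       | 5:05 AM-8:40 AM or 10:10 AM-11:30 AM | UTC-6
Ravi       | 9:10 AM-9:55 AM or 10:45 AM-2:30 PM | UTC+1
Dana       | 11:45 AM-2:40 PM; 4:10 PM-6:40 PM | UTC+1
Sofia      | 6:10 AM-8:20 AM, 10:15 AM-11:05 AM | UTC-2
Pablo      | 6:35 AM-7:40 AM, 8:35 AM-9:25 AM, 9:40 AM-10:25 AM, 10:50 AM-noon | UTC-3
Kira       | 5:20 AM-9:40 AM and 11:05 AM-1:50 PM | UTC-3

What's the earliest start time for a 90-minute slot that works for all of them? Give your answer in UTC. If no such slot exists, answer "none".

Zara in UTC: 11:05-14:40, 16:10-17:30 (add 6h to convert from UTC-6).
Ravi in UTC: 08:10-08:55, 09:45-13:30 (subtract 1h to convert from UTC+1).
Dana in UTC: 10:45-13:40, 15:10-17:40 (subtract 1h to convert from UTC+1).
Sofia in UTC: 08:10-10:20, 12:15-13:05 (add 2h to convert from UTC-2).
Pablo in UTC: 09:35-10:40, 11:35-12:25, 12:40-13:25, 13:50-15:00 (add 3h to convert from UTC-3).
Kira in UTC: 08:20-12:40, 14:05-16:50 (add 3h to convert from UTC-3).
Zara ∩ Ravi: 11:05-13:30.
Zara ∩ Ravi ∩ Dana: 11:05-13:30.
Zara ∩ Ravi ∩ Dana ∩ Sofia: 12:15-13:05.
Zara ∩ Ravi ∩ Dana ∩ Sofia ∩ Pablo: 12:15-12:25, 12:40-13:05.
Zara ∩ Ravi ∩ Dana ∩ Sofia ∩ Pablo ∩ Kira: 12:15-12:25.
So the common availability across everyone is 12:15-12:25.
No common window is at least 90 minutes long.

none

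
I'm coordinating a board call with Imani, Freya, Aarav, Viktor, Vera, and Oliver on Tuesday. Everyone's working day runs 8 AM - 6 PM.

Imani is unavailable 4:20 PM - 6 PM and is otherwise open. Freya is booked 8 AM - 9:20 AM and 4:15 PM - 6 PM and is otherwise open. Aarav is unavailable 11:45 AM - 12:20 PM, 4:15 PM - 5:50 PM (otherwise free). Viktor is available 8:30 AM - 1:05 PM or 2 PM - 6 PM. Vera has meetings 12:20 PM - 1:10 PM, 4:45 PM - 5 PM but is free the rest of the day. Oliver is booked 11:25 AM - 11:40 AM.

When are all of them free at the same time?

Imani free: 08:00-16:20 (invert busy blocks within the working day).
Freya free: 09:20-16:15 (invert busy blocks within the working day).
Aarav free: 08:00-11:45, 12:20-16:15, 17:50-18:00 (invert busy blocks within the working day).
Viktor free: 08:30-13:05, 14:00-18:00.
Vera free: 08:00-12:20, 13:10-16:45, 17:00-18:00 (invert busy blocks within the working day).
Oliver free: 08:00-11:25, 11:40-18:00 (invert busy blocks within the working day).
Imani ∩ Freya: 09:20-16:15.
Imani ∩ Freya ∩ Aarav: 09:20-11:45, 12:20-16:15.
Imani ∩ Freya ∩ Aarav ∩ Viktor: 09:20-11:45, 12:20-13:05, 14:00-16:15.
Imani ∩ Freya ∩ Aarav ∩ Viktor ∩ Vera: 09:20-11:45, 14:00-16:15.
Imani ∩ Freya ∩ Aarav ∩ Viktor ∩ Vera ∩ Oliver: 09:20-11:25, 11:40-11:45, 14:00-16:15.

09:20-11:25, 11:40-11:45, 14:00-16:15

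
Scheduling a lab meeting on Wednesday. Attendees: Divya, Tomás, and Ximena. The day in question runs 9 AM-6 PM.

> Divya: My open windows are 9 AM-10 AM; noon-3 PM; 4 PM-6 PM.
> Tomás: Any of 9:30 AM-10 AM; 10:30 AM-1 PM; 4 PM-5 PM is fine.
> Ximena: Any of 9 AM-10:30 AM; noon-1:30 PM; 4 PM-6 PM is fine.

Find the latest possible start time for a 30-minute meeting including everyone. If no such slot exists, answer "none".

16:30

Divya ∩ Tomás: 09:30-10:00, 12:00-13:00, 16:00-17:00.
Divya ∩ Tomás ∩ Ximena: 09:30-10:00, 12:00-13:00, 16:00-17:00.
The last common window of at least 30 minutes is 16:00-17:00; a 30-minute meeting can start as late as 16:30 and still end by 17:00.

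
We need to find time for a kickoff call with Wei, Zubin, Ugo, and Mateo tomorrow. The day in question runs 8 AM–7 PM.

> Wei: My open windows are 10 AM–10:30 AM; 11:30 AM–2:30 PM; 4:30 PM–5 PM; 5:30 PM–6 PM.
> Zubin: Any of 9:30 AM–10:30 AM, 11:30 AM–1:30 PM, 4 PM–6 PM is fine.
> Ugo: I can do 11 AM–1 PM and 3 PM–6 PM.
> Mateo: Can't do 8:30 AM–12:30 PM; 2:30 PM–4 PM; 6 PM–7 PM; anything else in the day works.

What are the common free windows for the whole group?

Wei free: 10:00-10:30, 11:30-14:30, 16:30-17:00, 17:30-18:00.
Zubin free: 09:30-10:30, 11:30-13:30, 16:00-18:00.
Ugo free: 11:00-13:00, 15:00-18:00.
Mateo free: 08:00-08:30, 12:30-14:30, 16:00-18:00 (invert busy blocks within the working day).
Wei ∩ Zubin: 10:00-10:30, 11:30-13:30, 16:30-17:00, 17:30-18:00.
Wei ∩ Zubin ∩ Ugo: 11:30-13:00, 16:30-17:00, 17:30-18:00.
Wei ∩ Zubin ∩ Ugo ∩ Mateo: 12:30-13:00, 16:30-17:00, 17:30-18:00.
So the common availability across everyone is 12:30-13:00, 16:30-17:00, 17:30-18:00.

12:30-13:00, 16:30-17:00, 17:30-18:00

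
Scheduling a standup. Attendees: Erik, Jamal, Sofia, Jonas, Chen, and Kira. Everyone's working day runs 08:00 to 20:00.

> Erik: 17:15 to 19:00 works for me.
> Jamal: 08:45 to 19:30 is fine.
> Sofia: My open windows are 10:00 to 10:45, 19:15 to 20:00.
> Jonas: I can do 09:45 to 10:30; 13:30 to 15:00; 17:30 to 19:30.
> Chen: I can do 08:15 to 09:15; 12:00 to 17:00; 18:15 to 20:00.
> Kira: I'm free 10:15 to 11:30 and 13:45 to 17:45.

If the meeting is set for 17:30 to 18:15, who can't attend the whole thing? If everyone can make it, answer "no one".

Chen, Kira, Sofia

Erik: free for 17:30-18:15. Jamal: free for 17:30-18:15. Sofia: not fully free for 17:30-18:15. Jonas: free for 17:30-18:15. Chen: not fully free for 17:30-18:15. Kira: not fully free for 17:30-18:15.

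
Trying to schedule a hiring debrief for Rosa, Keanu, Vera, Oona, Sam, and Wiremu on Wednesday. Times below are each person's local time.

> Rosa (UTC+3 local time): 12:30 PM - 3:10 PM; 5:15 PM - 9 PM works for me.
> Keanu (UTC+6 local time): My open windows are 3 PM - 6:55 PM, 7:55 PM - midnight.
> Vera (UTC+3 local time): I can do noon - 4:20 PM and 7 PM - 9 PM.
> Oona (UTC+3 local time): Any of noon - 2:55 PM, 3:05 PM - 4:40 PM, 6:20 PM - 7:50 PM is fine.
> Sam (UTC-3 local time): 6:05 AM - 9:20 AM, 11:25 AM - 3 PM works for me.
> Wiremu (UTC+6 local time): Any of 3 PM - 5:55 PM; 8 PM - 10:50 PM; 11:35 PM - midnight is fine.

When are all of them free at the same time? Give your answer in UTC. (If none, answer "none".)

09:30-11:55, 16:00-16:50

Rosa in UTC: 09:30-12:10, 14:15-18:00 (subtract 3h to convert from UTC+3).
Keanu in UTC: 09:00-12:55, 13:55-18:00 (subtract 6h to convert from UTC+6).
Vera in UTC: 09:00-13:20, 16:00-18:00 (subtract 3h to convert from UTC+3).
Oona in UTC: 09:00-11:55, 12:05-13:40, 15:20-16:50 (subtract 3h to convert from UTC+3).
Sam in UTC: 09:05-12:20, 14:25-18:00 (add 3h to convert from UTC-3).
Wiremu in UTC: 09:00-11:55, 14:00-16:50, 17:35-18:00 (subtract 6h to convert from UTC+6).
Rosa ∩ Keanu: 09:30-12:10, 14:15-18:00.
Rosa ∩ Keanu ∩ Vera: 09:30-12:10, 16:00-18:00.
Rosa ∩ Keanu ∩ Vera ∩ Oona: 09:30-11:55, 12:05-12:10, 16:00-16:50.
Rosa ∩ Keanu ∩ Vera ∩ Oona ∩ Sam: 09:30-11:55, 12:05-12:10, 16:00-16:50.
Rosa ∩ Keanu ∩ Vera ∩ Oona ∩ Sam ∩ Wiremu: 09:30-11:55, 16:00-16:50.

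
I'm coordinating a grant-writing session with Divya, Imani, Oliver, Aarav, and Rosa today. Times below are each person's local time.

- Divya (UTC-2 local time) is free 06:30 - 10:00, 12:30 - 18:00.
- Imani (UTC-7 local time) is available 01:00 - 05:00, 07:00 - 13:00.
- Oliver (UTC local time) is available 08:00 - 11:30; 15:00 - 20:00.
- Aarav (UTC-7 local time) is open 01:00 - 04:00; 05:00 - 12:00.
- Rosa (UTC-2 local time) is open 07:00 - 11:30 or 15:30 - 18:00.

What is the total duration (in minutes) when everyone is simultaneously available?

Divya in UTC: 08:30-12:00, 14:30-20:00 (add 2h to convert from UTC-2).
Imani in UTC: 08:00-12:00, 14:00-20:00 (add 7h to convert from UTC-7).
Oliver in UTC: 08:00-11:30, 15:00-20:00.
Aarav in UTC: 08:00-11:00, 12:00-19:00 (add 7h to convert from UTC-7).
Rosa in UTC: 09:00-13:30, 17:30-20:00 (add 2h to convert from UTC-2).
Divya ∩ Imani: 08:30-12:00, 14:30-20:00.
Divya ∩ Imani ∩ Oliver: 08:30-11:30, 15:00-20:00.
Divya ∩ Imani ∩ Oliver ∩ Aarav: 08:30-11:00, 15:00-19:00.
Divya ∩ Imani ∩ Oliver ∩ Aarav ∩ Rosa: 09:00-11:00, 17:30-19:00.
Summing the common windows: 120 + 90 = 210 minutes.

210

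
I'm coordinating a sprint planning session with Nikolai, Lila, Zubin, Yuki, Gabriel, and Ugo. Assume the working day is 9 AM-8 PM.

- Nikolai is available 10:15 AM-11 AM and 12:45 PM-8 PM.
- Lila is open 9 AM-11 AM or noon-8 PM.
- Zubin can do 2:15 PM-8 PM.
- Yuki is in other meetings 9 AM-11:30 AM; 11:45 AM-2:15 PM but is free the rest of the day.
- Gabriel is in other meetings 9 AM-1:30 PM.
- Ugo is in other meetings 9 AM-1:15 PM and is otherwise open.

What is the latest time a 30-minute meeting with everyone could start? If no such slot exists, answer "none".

Nikolai free: 10:15-11:00, 12:45-20:00.
Lila free: 09:00-11:00, 12:00-20:00.
Zubin free: 14:15-20:00.
Yuki free: 11:30-11:45, 14:15-20:00 (invert busy blocks within the working day).
Gabriel free: 13:30-20:00 (invert busy blocks within the working day).
Ugo free: 13:15-20:00 (invert busy blocks within the working day).
Nikolai ∩ Lila: 10:15-11:00, 12:45-20:00.
Nikolai ∩ Lila ∩ Zubin: 14:15-20:00.
Nikolai ∩ Lila ∩ Zubin ∩ Yuki: 14:15-20:00.
Nikolai ∩ Lila ∩ Zubin ∩ Yuki ∩ Gabriel: 14:15-20:00.
Nikolai ∩ Lila ∩ Zubin ∩ Yuki ∩ Gabriel ∩ Ugo: 14:15-20:00.
So the common availability across everyone is 14:15-20:00.
The last common window of at least 30 minutes is 14:15-20:00; a 30-minute meeting can start as late as 19:30 and still end by 20:00.

19:30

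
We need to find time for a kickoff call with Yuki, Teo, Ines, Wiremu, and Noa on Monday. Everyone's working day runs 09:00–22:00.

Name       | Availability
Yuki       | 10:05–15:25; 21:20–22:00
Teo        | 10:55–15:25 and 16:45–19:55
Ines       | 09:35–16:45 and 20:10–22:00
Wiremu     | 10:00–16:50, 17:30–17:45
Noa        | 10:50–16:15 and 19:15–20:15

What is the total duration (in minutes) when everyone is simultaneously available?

270

Yuki ∩ Teo: 10:55-15:25.
Yuki ∩ Teo ∩ Ines: 10:55-15:25.
Yuki ∩ Teo ∩ Ines ∩ Wiremu: 10:55-15:25.
Yuki ∩ Teo ∩ Ines ∩ Wiremu ∩ Noa: 10:55-15:25.
That's a single block of 270 minutes.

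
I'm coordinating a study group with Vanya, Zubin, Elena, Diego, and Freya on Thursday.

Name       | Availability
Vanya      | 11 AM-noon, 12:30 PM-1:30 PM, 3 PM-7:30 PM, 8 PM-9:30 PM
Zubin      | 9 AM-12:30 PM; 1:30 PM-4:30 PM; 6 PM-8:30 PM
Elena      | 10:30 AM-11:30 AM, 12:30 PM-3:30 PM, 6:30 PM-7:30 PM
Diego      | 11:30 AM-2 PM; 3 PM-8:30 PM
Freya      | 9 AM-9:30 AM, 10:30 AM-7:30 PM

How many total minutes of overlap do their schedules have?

90

Vanya ∩ Zubin: 11:00-12:00, 15:00-16:30, 18:00-19:30, 20:00-20:30.
Vanya ∩ Zubin ∩ Elena: 11:00-11:30, 15:00-15:30, 18:30-19:30.
Vanya ∩ Zubin ∩ Elena ∩ Diego: 15:00-15:30, 18:30-19:30.
Vanya ∩ Zubin ∩ Elena ∩ Diego ∩ Freya: 15:00-15:30, 18:30-19:30.
So the common availability across everyone is 15:00-15:30, 18:30-19:30.
Summing the common windows: 30 + 60 = 90 minutes.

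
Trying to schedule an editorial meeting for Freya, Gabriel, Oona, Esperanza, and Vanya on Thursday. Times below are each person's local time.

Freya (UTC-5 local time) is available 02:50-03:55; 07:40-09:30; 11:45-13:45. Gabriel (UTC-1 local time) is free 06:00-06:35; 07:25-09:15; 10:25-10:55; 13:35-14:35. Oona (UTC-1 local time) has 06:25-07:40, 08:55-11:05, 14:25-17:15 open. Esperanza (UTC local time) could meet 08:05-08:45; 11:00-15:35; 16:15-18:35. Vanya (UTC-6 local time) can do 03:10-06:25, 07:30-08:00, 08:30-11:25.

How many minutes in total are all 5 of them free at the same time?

0

Freya in UTC: 07:50-08:55, 12:40-14:30, 16:45-18:45 (add 5h to convert from UTC-5).
Gabriel in UTC: 07:00-07:35, 08:25-10:15, 11:25-11:55, 14:35-15:35 (add 1h to convert from UTC-1).
Oona in UTC: 07:25-08:40, 09:55-12:05, 15:25-18:15 (add 1h to convert from UTC-1).
Esperanza in UTC: 08:05-08:45, 11:00-15:35, 16:15-18:35.
Vanya in UTC: 09:10-12:25, 13:30-14:00, 14:30-17:25 (add 6h to convert from UTC-6).
Freya ∩ Gabriel: 08:25-08:55.
Freya ∩ Gabriel ∩ Oona: 08:25-08:40.
Freya ∩ Gabriel ∩ Oona ∩ Esperanza: 08:25-08:40.
Freya ∩ Gabriel ∩ Oona ∩ Esperanza ∩ Vanya: ∅.
There is no time when everyone is free.
There is no common window, so the total is 0 minutes.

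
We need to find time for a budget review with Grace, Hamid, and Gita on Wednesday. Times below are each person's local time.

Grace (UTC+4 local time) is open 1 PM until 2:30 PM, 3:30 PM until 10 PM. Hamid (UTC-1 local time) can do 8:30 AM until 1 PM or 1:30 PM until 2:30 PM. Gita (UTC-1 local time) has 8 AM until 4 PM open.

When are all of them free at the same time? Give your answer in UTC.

Grace in UTC: 09:00-10:30, 11:30-18:00 (subtract 4h to convert from UTC+4).
Hamid in UTC: 09:30-14:00, 14:30-15:30 (add 1h to convert from UTC-1).
Gita in UTC: 09:00-17:00 (add 1h to convert from UTC-1).
Grace ∩ Hamid: 09:30-10:30, 11:30-14:00, 14:30-15:30.
Grace ∩ Hamid ∩ Gita: 09:30-10:30, 11:30-14:00, 14:30-15:30.
Those are the intersection windows.

09:30-10:30, 11:30-14:00, 14:30-15:30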